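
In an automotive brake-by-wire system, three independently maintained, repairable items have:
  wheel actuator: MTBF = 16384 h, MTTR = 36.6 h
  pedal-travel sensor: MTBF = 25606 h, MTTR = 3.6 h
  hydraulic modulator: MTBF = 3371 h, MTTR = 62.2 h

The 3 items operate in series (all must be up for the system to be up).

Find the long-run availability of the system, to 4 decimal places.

A(wheel actuator) = MTBF/(MTBF+MTTR) = 16384/(16384+36.6) = 0.997771
A(pedal-travel sensor) = MTBF/(MTBF+MTTR) = 25606/(25606+3.6) = 0.999859
A(hydraulic modulator) = MTBF/(MTBF+MTTR) = 3371/(3371+62.2) = 0.981883
Series availability: 0.997771 × 0.999859 × 0.981883 = 0.9796

0.9796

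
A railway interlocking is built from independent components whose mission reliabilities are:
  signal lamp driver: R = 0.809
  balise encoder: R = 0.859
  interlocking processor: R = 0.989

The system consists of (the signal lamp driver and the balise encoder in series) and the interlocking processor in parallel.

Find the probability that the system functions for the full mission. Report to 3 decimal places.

0.997

Series (signal lamp driver and balise encoder): 0.80900 × 0.85900 = 0.69493
Parallel ([0.69493] and interlocking processor): 1 − (1 − 0.69493)(1 − 0.98900) = 0.997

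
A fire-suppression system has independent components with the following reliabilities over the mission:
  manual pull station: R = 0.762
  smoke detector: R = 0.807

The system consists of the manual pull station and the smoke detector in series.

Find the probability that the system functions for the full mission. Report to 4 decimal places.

0.6149

Series (manual pull station and smoke detector): 0.762000 × 0.807000 = 0.6149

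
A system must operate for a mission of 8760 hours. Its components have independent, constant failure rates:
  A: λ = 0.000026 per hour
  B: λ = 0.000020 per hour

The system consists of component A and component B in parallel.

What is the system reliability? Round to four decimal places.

0.9673

R(A) = exp(−0.000026 × 8760) = 0.796315
R(B) = exp(−0.000020 × 8760) = 0.839289
Parallel (A and B): 1 − (1 − 0.796315)(1 − 0.839289) = 0.9673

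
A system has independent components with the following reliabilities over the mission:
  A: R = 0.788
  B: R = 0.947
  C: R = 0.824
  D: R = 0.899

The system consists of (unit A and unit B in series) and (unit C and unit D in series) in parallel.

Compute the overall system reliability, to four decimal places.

Series (A and B): 0.788000 × 0.947000 = 0.746236
Series (C and D): 0.824000 × 0.899000 = 0.740776
Parallel ([0.746236] and [0.740776]): 1 − (1 − 0.746236)(1 − 0.740776) = 0.9342

0.9342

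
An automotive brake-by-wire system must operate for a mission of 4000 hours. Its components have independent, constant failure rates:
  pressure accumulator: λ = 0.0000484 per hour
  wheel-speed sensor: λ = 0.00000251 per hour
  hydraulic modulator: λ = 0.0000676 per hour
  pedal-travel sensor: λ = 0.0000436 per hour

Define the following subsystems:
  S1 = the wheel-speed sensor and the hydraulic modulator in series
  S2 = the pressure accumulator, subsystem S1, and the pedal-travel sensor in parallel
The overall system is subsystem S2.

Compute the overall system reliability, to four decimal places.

R(pressure accumulator) = exp(−0.0000484 × 4000) = 0.823987
R(wheel-speed sensor) = exp(−0.00000251 × 4000) = 0.990010
R(hydraulic modulator) = exp(−0.0000676 × 4000) = 0.763074
R(pedal-travel sensor) = exp(−0.0000436 × 4000) = 0.839961
Series (wheel-speed sensor and hydraulic modulator): 0.990010 × 0.763074 = 0.755451
Parallel (pressure accumulator, [0.755451], and pedal-travel sensor): 1 − (1 − 0.823987)(1 − 0.755451)(1 − 0.839961) = 0.9931

0.9931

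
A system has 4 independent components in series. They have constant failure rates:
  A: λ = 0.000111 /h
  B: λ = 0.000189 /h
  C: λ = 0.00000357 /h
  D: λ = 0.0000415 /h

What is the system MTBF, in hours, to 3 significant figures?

Series of exponential components: λ_sys = Σ λ_i
λ_sys = 0.000111 + 0.000189 + 0.00000357 + 0.0000415 = 3.4507e-04 /h
MTBF = 1 / λ_sys = 2900 h

2900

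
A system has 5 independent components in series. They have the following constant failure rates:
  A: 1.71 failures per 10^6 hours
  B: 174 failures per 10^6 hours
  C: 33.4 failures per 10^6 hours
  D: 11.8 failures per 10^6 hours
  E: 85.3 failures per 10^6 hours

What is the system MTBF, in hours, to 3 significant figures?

3270

Series of exponential components: λ_sys = Σ λ_i
λ_sys = 0.00000171 + 0.000174 + 0.0000334 + 0.0000118 + 0.0000853 = 3.0621e-04 /h
MTBF = 1 / λ_sys = 3270 h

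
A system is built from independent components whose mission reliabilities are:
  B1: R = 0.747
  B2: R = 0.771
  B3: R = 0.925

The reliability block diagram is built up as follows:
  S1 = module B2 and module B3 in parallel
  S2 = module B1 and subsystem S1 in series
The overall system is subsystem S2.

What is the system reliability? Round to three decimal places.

Parallel (B2 and B3): 1 − (1 − 0.77100)(1 − 0.92500) = 0.98283
Series (B1 and [0.98283]): 0.74700 × 0.98283 = 0.734

0.734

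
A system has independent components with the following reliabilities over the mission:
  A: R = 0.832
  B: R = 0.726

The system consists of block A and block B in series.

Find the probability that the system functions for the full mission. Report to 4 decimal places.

0.6040

Series (A and B): 0.832000 × 0.726000 = 0.6040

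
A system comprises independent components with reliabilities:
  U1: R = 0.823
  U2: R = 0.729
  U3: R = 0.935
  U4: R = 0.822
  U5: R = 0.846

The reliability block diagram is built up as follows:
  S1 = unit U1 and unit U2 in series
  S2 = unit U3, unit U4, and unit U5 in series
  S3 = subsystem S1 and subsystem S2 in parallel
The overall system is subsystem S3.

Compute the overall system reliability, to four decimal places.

0.8601

Series (U1 and U2): 0.823000 × 0.729000 = 0.599967
Series (U3, U4, and U5): 0.935000 × 0.822000 × 0.846000 = 0.650210
Parallel ([0.599967] and [0.650210]): 1 − (1 − 0.599967)(1 − 0.650210) = 0.8601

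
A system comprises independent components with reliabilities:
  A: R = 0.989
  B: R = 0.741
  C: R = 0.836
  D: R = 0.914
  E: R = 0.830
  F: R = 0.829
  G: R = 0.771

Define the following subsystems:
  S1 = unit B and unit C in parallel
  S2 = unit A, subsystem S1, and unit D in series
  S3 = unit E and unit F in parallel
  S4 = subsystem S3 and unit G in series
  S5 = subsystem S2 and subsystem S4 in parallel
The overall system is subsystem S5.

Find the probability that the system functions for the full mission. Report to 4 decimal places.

0.9662

Parallel (B and C): 1 − (1 − 0.741000)(1 − 0.836000) = 0.957524
Series (A, [0.957524], and D): 0.989000 × 0.957524 × 0.914000 = 0.865550
Parallel (E and F): 1 − (1 − 0.830000)(1 − 0.829000) = 0.970930
Series ([0.970930] and G): 0.970930 × 0.771000 = 0.748587
Parallel ([0.865550] and [0.748587]): 1 − (1 − 0.865550)(1 − 0.748587) = 0.9662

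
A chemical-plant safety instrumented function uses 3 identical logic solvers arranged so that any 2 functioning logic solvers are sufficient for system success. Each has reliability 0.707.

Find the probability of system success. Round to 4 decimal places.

R = Σ_{i=2}^{3} C(3,i) p^i (1−p)^{3−i} with p = 0.707
C(3,2)·0.707^2·0.293^1 = 0.439367
C(3,3)·0.707^3·0.293^0 = 0.353393
Sum = 0.7928

0.7928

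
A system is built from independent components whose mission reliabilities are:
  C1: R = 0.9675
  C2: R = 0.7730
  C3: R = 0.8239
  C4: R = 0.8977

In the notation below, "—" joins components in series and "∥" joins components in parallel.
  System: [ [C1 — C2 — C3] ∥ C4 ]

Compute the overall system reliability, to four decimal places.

Series (C1, C2, and C3): 0.967500 × 0.773000 × 0.823900 = 0.616176
Parallel ([0.616176] and C4): 1 − (1 − 0.616176)(1 − 0.897700) = 0.9607

0.9607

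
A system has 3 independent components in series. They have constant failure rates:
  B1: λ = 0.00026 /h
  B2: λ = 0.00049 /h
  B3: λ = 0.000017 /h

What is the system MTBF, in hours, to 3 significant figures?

1300

Series of exponential components: λ_sys = Σ λ_i
λ_sys = 0.00026 + 0.00049 + 0.000017 = 7.6700e-04 /h
MTBF = 1 / λ_sys = 1300 h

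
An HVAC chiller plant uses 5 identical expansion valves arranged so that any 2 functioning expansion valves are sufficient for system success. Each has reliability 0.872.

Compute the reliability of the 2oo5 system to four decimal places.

0.9988

R = Σ_{i=2}^{5} C(5,i) p^i (1−p)^{5−i} with p = 0.872
C(5,2)·0.872^2·0.128^3 = 0.015946
C(5,3)·0.872^3·0.128^2 = 0.108635
C(5,4)·0.872^4·0.128^1 = 0.370038
C(5,5)·0.872^5·0.128^0 = 0.504176
Sum = 0.9988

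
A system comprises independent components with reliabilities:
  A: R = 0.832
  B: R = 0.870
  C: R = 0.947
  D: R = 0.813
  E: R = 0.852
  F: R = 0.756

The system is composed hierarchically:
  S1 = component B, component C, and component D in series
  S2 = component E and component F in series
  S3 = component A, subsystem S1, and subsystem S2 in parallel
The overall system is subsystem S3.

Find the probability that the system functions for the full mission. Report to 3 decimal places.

Series (B, C, and D): 0.87000 × 0.94700 × 0.81300 = 0.66982
Series (E and F): 0.85200 × 0.75600 = 0.64411
Parallel (A, [0.66982], and [0.64411]): 1 − (1 − 0.83200)(1 − 0.66982)(1 − 0.64411) = 0.980

0.980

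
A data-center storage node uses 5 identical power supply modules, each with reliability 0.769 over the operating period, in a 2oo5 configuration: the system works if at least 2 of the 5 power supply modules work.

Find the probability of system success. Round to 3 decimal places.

0.988

R = Σ_{i=2}^{5} C(5,i) p^i (1−p)^{5−i} with p = 0.769
C(5,2)·0.769^2·0.231^3 = 0.07289
C(5,3)·0.769^3·0.231^2 = 0.24266
C(5,4)·0.769^4·0.231^1 = 0.40391
C(5,5)·0.769^5·0.231^0 = 0.26893
Sum = 0.988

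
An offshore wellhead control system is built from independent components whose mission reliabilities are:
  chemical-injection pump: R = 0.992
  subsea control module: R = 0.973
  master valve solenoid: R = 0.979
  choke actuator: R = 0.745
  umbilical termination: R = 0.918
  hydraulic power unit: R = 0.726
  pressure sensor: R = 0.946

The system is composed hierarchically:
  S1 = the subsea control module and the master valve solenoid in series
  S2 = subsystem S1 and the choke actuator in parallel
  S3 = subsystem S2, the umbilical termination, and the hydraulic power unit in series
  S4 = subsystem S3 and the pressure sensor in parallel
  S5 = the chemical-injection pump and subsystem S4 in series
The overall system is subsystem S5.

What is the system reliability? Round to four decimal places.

0.9737

Series (subsea control module and master valve solenoid): 0.973000 × 0.979000 = 0.952567
Parallel ([0.952567] and choke actuator): 1 − (1 − 0.952567)(1 − 0.745000) = 0.987905
Series ([0.987905], umbilical termination, and hydraulic power unit): 0.987905 × 0.918000 × 0.726000 = 0.658407
Parallel ([0.658407] and pressure sensor): 1 − (1 − 0.658407)(1 − 0.946000) = 0.981554
Series (chemical-injection pump and [0.981554]): 0.992000 × 0.981554 = 0.9737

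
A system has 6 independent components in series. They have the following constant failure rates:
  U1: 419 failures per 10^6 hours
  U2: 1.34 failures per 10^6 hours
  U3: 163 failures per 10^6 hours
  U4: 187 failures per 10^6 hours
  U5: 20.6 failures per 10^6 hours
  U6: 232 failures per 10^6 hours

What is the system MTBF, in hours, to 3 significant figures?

978

Series of exponential components: λ_sys = Σ λ_i
λ_sys = 0.000419 + 0.00000134 + 0.000163 + 0.000187 + 0.0000206 + 0.000232 = 1.0229e-03 /h
MTBF = 1 / λ_sys = 978 h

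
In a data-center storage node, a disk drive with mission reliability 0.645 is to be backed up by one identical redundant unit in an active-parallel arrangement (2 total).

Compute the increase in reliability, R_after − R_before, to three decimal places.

0.229

R_before = 0.645
R_after = 1 − (1 − 0.645)^2 = 0.874
ΔR = 0.874 − 0.645 = 0.229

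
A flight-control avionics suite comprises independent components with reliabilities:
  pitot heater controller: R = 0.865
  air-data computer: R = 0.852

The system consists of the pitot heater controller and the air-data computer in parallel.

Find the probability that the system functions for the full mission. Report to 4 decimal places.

0.9800

Parallel (pitot heater controller and air-data computer): 1 − (1 − 0.865000)(1 − 0.852000) = 0.9800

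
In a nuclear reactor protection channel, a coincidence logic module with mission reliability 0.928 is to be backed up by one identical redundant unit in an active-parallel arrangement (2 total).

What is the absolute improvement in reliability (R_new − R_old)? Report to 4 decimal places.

R_before = 0.928
R_after = 1 − (1 − 0.928)^2 = 0.9948
ΔR = 0.9948 − 0.928 = 0.0668

0.0668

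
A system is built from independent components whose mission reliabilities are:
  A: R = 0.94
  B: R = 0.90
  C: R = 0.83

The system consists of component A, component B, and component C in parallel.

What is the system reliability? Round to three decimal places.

0.999

Parallel (A, B, and C): 1 − (1 − 0.94000)(1 − 0.90000)(1 − 0.83000) = 0.999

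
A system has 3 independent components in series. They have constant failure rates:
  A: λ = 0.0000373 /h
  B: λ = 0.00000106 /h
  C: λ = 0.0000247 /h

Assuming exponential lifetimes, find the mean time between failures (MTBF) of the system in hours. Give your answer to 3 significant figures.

Series of exponential components: λ_sys = Σ λ_i
λ_sys = 0.0000373 + 0.00000106 + 0.0000247 = 6.3060e-05 /h
MTBF = 1 / λ_sys = 15900 h

15900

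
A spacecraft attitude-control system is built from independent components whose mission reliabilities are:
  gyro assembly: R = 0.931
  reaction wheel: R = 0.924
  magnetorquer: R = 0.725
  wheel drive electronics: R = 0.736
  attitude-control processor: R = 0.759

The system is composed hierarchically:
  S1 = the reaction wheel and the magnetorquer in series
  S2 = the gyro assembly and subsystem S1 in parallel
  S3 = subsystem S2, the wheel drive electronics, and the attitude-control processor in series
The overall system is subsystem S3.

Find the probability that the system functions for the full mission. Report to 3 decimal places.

0.546

Series (reaction wheel and magnetorquer): 0.92400 × 0.72500 = 0.66990
Parallel (gyro assembly and [0.66990]): 1 − (1 − 0.93100)(1 − 0.66990) = 0.97722
Series ([0.97722], wheel drive electronics, and attitude-control processor): 0.97722 × 0.73600 × 0.75900 = 0.546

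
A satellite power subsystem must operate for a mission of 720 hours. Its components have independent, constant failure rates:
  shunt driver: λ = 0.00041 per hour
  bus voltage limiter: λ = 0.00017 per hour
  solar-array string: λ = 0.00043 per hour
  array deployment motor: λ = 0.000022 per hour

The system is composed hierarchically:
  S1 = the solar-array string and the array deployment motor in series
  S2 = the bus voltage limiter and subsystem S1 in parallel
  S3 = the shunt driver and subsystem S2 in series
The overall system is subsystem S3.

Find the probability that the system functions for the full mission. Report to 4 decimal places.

0.7206

R(shunt driver) = exp(−0.00041 × 720) = 0.744383
R(bus voltage limiter) = exp(−0.00017 × 720) = 0.884794
R(solar-array string) = exp(−0.00043 × 720) = 0.733740
R(array deployment motor) = exp(−0.000022 × 720) = 0.984285
Series (solar-array string and array deployment motor): 0.733740 × 0.984285 = 0.722209
Parallel (bus voltage limiter and [0.722209]): 1 − (1 − 0.884794)(1 − 0.722209) = 0.967997
Series (shunt driver and [0.967997]): 0.744383 × 0.967997 = 0.7206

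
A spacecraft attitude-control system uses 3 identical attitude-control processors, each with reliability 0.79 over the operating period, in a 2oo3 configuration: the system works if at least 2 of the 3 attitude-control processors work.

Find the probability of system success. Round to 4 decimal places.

0.8862

R = Σ_{i=2}^{3} C(3,i) p^i (1−p)^{3−i} with p = 0.79
C(3,2)·0.79^2·0.21^1 = 0.393183
C(3,3)·0.79^3·0.21^0 = 0.493039
Sum = 0.8862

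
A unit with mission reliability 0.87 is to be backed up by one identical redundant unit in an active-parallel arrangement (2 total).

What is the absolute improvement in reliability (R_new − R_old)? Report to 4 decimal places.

0.1131

R_before = 0.87
R_after = 1 − (1 − 0.87)^2 = 0.9831
ΔR = 0.9831 − 0.87 = 0.1131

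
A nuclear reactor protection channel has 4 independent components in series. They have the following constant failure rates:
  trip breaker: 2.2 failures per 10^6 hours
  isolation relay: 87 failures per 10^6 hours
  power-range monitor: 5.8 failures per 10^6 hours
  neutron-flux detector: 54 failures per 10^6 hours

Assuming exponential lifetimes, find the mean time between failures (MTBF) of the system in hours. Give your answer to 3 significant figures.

Series of exponential components: λ_sys = Σ λ_i
λ_sys = 0.0000022 + 0.000087 + 0.0000058 + 0.000054 = 1.4900e-04 /h
MTBF = 1 / λ_sys = 6710 h

6710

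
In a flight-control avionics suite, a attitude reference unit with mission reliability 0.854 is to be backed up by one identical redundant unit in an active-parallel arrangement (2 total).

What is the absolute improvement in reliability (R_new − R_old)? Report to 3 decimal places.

0.125

R_before = 0.854
R_after = 1 − (1 − 0.854)^2 = 0.979
ΔR = 0.979 − 0.854 = 0.125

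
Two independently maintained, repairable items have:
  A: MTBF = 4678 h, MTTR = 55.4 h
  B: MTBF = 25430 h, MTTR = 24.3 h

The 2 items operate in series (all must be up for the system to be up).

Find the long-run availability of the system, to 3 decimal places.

0.987

A(A) = MTBF/(MTBF+MTTR) = 4678/(4678+55.4) = 0.988296
A(B) = MTBF/(MTBF+MTTR) = 25430/(25430+24.3) = 0.999045
Series availability: 0.988296 × 0.999045 = 0.987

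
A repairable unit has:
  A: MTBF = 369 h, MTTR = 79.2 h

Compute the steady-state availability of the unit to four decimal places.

A(A) = MTBF/(MTBF+MTTR) = 369/(369+79.2) = 0.8233

0.8233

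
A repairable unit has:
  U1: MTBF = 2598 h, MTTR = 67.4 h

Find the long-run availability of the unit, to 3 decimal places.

A(U1) = MTBF/(MTBF+MTTR) = 2598/(2598+67.4) = 0.975

0.975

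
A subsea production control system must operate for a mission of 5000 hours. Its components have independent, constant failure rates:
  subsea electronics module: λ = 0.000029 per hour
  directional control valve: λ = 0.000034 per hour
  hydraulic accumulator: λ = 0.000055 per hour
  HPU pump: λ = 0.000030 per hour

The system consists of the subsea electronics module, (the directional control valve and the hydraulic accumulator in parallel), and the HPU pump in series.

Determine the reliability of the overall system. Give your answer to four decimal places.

0.7165

R(subsea electronics module) = exp(−0.000029 × 5000) = 0.865022
R(directional control valve) = exp(−0.000034 × 5000) = 0.843665
R(hydraulic accumulator) = exp(−0.000055 × 5000) = 0.759572
R(HPU pump) = exp(−0.000030 × 5000) = 0.860708
Parallel (directional control valve and hydraulic accumulator): 1 − (1 − 0.843665)(1 − 0.759572) = 0.962413
Series (subsea electronics module, [0.962413], and HPU pump): 0.865022 × 0.962413 × 0.860708 = 0.7165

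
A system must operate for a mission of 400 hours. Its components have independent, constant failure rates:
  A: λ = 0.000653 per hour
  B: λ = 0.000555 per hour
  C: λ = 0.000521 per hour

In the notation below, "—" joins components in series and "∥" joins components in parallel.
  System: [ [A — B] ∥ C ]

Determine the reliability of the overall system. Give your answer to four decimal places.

0.9279

R(A) = exp(−0.000653 × 400) = 0.770127
R(B) = exp(−0.000555 × 400) = 0.800915
R(C) = exp(−0.000521 × 400) = 0.811882
Series (A and B): 0.770127 × 0.800915 = 0.616806
Parallel ([0.616806] and C): 1 − (1 − 0.616806)(1 − 0.811882) = 0.9279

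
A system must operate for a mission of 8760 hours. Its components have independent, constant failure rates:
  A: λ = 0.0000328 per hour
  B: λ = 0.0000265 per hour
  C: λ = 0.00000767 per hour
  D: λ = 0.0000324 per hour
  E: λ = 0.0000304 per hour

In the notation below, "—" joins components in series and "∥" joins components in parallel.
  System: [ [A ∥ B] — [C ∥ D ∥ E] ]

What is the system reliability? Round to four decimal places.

R(A) = exp(−0.0000328 × 8760) = 0.750266
R(B) = exp(−0.0000265 × 8760) = 0.792835
R(C) = exp(−0.00000767 × 8760) = 0.935018
R(D) = exp(−0.0000324 × 8760) = 0.752899
R(E) = exp(−0.0000304 × 8760) = 0.766206
Parallel (A and B): 1 − (1 − 0.750266)(1 − 0.792835) = 0.948264
Parallel (C, D, and E): 1 − (1 − 0.935018)(1 − 0.752899)(1 − 0.766206) = 0.996246
Series ([0.948264] and [0.996246]): 0.948264 × 0.996246 = 0.9447

0.9447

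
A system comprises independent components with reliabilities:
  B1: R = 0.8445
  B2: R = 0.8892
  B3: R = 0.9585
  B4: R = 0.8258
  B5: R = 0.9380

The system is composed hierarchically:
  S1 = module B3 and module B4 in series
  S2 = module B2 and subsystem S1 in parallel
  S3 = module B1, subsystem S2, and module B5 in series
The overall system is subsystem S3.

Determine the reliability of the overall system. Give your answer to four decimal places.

0.7738

Series (B3 and B4): 0.958500 × 0.825800 = 0.791529
Parallel (B2 and [0.791529]): 1 − (1 − 0.889200)(1 − 0.791529) = 0.976901
Series (B1, [0.976901], and B5): 0.844500 × 0.976901 × 0.938000 = 0.7738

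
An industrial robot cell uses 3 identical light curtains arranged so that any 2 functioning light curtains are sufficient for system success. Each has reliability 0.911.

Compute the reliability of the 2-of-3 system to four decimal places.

R = Σ_{i=2}^{3} C(3,i) p^i (1−p)^{3−i} with p = 0.911
C(3,2)·0.911^2·0.089^1 = 0.221589
C(3,3)·0.911^3·0.089^0 = 0.756058
Sum = 0.9776

0.9776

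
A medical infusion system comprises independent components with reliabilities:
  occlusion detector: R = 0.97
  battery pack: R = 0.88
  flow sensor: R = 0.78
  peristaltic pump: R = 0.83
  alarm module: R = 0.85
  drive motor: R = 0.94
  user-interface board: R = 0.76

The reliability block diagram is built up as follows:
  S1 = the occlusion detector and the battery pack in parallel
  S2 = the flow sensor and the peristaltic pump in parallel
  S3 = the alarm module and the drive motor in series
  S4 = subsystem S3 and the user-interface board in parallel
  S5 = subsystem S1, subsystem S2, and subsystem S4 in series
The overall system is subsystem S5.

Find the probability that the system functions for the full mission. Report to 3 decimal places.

Parallel (occlusion detector and battery pack): 1 − (1 − 0.97000)(1 − 0.88000) = 0.99640
Parallel (flow sensor and peristaltic pump): 1 − (1 − 0.78000)(1 − 0.83000) = 0.96260
Series (alarm module and drive motor): 0.85000 × 0.94000 = 0.79900
Parallel ([0.79900] and user-interface board): 1 − (1 − 0.79900)(1 − 0.76000) = 0.95176
Series ([0.99640], [0.96260], and [0.95176]): 0.99640 × 0.96260 × 0.95176 = 0.913

0.913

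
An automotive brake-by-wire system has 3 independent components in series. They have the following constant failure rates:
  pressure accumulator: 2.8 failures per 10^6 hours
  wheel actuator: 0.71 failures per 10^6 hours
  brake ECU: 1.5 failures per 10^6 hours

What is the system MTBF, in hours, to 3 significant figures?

200000

Series of exponential components: λ_sys = Σ λ_i
λ_sys = 0.0000028 + 0.00000071 + 0.0000015 = 5.0100e-06 /h
MTBF = 1 / λ_sys = 200000 h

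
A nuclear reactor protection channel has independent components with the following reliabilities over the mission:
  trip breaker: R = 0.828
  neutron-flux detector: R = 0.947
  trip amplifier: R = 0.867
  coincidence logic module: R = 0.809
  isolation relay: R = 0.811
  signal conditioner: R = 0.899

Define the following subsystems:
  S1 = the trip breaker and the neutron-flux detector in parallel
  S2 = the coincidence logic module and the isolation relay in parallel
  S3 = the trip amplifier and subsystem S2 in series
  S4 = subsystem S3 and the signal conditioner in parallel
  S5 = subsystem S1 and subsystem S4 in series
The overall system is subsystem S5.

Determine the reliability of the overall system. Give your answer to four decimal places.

0.9744

Parallel (trip breaker and neutron-flux detector): 1 − (1 − 0.828000)(1 − 0.947000) = 0.990884
Parallel (coincidence logic module and isolation relay): 1 − (1 − 0.809000)(1 − 0.811000) = 0.963901
Series (trip amplifier and [0.963901]): 0.867000 × 0.963901 = 0.835702
Parallel ([0.835702] and signal conditioner): 1 − (1 − 0.835702)(1 − 0.899000) = 0.983406
Series ([0.990884] and [0.983406]): 0.990884 × 0.983406 = 0.9744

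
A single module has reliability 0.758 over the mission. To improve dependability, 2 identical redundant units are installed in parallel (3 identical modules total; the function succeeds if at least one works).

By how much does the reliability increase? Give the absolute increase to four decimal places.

R_before = 0.758
R_after = 1 − (1 − 0.758)^3 = 0.9858
ΔR = 0.9858 − 0.758 = 0.2278

0.2278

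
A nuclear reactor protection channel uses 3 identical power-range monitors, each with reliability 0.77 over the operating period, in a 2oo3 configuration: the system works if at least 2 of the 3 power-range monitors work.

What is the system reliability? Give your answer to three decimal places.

R = Σ_{i=2}^{3} C(3,i) p^i (1−p)^{3−i} with p = 0.77
C(3,2)·0.77^2·0.23^1 = 0.40910
C(3,3)·0.77^3·0.23^0 = 0.45653
Sum = 0.866

0.866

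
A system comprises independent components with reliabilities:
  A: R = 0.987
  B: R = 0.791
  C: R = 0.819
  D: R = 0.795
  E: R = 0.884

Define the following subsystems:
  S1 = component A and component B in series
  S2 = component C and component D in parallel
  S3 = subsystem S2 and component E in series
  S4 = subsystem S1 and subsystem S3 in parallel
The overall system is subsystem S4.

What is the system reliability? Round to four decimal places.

0.9674

Series (A and B): 0.987000 × 0.791000 = 0.780717
Parallel (C and D): 1 − (1 − 0.819000)(1 − 0.795000) = 0.962895
Series ([0.962895] and E): 0.962895 × 0.884000 = 0.851199
Parallel ([0.780717] and [0.851199]): 1 − (1 − 0.780717)(1 − 0.851199) = 0.9674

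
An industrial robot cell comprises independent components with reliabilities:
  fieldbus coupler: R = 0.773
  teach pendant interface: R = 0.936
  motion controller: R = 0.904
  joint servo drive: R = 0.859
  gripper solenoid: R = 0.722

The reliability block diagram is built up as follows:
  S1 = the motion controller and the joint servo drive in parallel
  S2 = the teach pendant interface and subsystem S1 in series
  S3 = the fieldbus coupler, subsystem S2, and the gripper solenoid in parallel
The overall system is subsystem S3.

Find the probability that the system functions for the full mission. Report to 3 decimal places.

0.995

Parallel (motion controller and joint servo drive): 1 − (1 − 0.90400)(1 − 0.85900) = 0.98646
Series (teach pendant interface and [0.98646]): 0.93600 × 0.98646 = 0.92333
Parallel (fieldbus coupler, [0.92333], and gripper solenoid): 1 − (1 − 0.77300)(1 − 0.92333)(1 − 0.72200) = 0.995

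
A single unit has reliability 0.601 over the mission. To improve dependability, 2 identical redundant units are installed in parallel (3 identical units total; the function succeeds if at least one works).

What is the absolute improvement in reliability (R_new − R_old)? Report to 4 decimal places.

0.3355

R_before = 0.601
R_after = 1 − (1 − 0.601)^3 = 0.9365
ΔR = 0.9365 − 0.601 = 0.3355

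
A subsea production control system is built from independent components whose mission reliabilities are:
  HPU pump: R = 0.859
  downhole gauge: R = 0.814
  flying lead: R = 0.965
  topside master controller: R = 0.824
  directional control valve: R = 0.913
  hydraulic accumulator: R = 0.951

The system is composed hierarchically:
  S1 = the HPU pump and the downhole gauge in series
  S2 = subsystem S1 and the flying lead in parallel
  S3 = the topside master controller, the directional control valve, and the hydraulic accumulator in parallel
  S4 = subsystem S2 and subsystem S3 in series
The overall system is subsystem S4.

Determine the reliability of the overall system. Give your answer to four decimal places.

0.9887

Series (HPU pump and downhole gauge): 0.859000 × 0.814000 = 0.699226
Parallel ([0.699226] and flying lead): 1 − (1 − 0.699226)(1 − 0.965000) = 0.989473
Parallel (topside master controller, directional control valve, and hydraulic accumulator): 1 − (1 − 0.824000)(1 − 0.913000)(1 − 0.951000) = 0.999250
Series ([0.989473] and [0.999250]): 0.989473 × 0.999250 = 0.9887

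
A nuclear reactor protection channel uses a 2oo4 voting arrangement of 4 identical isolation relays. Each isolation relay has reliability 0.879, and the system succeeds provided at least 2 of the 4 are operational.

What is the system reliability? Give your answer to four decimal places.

R = Σ_{i=2}^{4} C(4,i) p^i (1−p)^{4−i} with p = 0.879
C(4,2)·0.879^2·0.121^2 = 0.067873
C(4,3)·0.879^3·0.121^1 = 0.328709
C(4,4)·0.879^4·0.121^0 = 0.596974
Sum = 0.9936

0.9936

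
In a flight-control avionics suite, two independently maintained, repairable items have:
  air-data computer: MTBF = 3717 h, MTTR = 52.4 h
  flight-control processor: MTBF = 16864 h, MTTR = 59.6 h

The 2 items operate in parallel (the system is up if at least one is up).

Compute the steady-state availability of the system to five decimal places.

A(air-data computer) = MTBF/(MTBF+MTTR) = 3717/(3717+52.4) = 0.986099
A(flight-control processor) = MTBF/(MTBF+MTTR) = 16864/(16864+59.6) = 0.996478
Parallel availability: 1 − (1 − 0.986099)(1 − 0.996478) = 0.99995

0.99995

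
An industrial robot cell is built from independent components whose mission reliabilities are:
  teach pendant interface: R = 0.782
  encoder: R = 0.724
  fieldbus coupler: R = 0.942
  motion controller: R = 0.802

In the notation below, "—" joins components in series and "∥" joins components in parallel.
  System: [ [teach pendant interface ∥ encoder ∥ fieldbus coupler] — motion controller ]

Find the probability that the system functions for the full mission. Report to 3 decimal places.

Parallel (teach pendant interface, encoder, and fieldbus coupler): 1 − (1 − 0.78200)(1 − 0.72400)(1 − 0.94200) = 0.99651
Series ([0.99651] and motion controller): 0.99651 × 0.80200 = 0.799

0.799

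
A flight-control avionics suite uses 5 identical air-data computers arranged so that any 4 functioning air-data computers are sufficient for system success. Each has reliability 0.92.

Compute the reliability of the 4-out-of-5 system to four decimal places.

R = Σ_{i=4}^{5} C(5,i) p^i (1−p)^{5−i} with p = 0.92
C(5,4)·0.92^4·0.08^1 = 0.286557
C(5,5)·0.92^5·0.08^0 = 0.659082
Sum = 0.9456

0.9456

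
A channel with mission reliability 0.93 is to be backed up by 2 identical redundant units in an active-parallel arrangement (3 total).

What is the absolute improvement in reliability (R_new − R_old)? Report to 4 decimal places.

R_before = 0.93
R_after = 1 − (1 − 0.93)^3 = 0.9997
ΔR = 0.9997 − 0.93 = 0.0697

0.0697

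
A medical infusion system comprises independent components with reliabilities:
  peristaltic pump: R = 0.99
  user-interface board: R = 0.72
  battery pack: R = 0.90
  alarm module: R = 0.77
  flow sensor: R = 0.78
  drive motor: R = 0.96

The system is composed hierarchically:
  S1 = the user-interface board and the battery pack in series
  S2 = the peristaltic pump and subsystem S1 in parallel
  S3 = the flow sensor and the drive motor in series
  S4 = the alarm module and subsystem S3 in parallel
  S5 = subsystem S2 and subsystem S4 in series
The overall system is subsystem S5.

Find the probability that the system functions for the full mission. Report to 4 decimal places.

0.9389

Series (user-interface board and battery pack): 0.720000 × 0.900000 = 0.648000
Parallel (peristaltic pump and [0.648000]): 1 − (1 − 0.990000)(1 − 0.648000) = 0.996480
Series (flow sensor and drive motor): 0.780000 × 0.960000 = 0.748800
Parallel (alarm module and [0.748800]): 1 − (1 − 0.770000)(1 − 0.748800) = 0.942224
Series ([0.996480] and [0.942224]): 0.996480 × 0.942224 = 0.9389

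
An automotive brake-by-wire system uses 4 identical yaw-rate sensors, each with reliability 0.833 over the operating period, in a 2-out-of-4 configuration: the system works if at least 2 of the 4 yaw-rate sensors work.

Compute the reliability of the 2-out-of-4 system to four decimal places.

0.9837

R = Σ_{i=2}^{4} C(4,i) p^i (1−p)^{4−i} with p = 0.833
C(4,2)·0.833^2·0.167^2 = 0.116111
C(4,3)·0.833^3·0.167^1 = 0.386110
C(4,4)·0.833^4·0.167^0 = 0.481482
Sum = 0.9837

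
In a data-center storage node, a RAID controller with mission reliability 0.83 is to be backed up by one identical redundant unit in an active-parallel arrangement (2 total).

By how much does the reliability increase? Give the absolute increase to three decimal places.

R_before = 0.83
R_after = 1 − (1 − 0.83)^2 = 0.971
ΔR = 0.971 − 0.83 = 0.141

0.141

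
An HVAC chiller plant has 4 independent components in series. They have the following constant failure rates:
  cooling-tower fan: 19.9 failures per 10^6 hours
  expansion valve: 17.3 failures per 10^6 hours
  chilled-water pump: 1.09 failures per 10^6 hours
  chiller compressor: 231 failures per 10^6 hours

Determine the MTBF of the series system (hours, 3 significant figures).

3710

Series of exponential components: λ_sys = Σ λ_i
λ_sys = 0.0000199 + 0.0000173 + 0.00000109 + 0.000231 = 2.6929e-04 /h
MTBF = 1 / λ_sys = 3710 h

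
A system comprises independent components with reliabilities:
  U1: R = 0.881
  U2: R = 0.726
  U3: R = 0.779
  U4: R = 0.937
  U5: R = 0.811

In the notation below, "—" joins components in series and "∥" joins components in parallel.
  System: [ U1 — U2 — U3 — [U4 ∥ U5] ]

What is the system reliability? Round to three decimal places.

0.492

Parallel (U4 and U5): 1 − (1 − 0.93700)(1 − 0.81100) = 0.98809
Series (U1, U2, U3, and [0.98809]): 0.88100 × 0.72600 × 0.77900 × 0.98809 = 0.492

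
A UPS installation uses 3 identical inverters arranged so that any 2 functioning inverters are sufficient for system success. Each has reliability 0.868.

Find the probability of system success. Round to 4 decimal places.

R = Σ_{i=2}^{3} C(3,i) p^i (1−p)^{3−i} with p = 0.868
C(3,2)·0.868^2·0.132^1 = 0.298356
C(3,3)·0.868^3·0.132^0 = 0.653972
Sum = 0.9523

0.9523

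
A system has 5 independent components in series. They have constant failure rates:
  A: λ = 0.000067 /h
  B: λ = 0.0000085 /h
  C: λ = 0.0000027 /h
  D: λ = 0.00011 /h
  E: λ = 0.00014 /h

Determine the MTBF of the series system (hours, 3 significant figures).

Series of exponential components: λ_sys = Σ λ_i
λ_sys = 0.000067 + 0.0000085 + 0.0000027 + 0.00011 + 0.00014 = 3.2820e-04 /h
MTBF = 1 / λ_sys = 3050 h

3050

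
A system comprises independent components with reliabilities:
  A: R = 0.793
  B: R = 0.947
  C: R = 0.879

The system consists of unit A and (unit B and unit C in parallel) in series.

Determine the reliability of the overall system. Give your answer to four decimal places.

0.7879

Parallel (B and C): 1 − (1 − 0.947000)(1 − 0.879000) = 0.993587
Series (A and [0.993587]): 0.793000 × 0.993587 = 0.7879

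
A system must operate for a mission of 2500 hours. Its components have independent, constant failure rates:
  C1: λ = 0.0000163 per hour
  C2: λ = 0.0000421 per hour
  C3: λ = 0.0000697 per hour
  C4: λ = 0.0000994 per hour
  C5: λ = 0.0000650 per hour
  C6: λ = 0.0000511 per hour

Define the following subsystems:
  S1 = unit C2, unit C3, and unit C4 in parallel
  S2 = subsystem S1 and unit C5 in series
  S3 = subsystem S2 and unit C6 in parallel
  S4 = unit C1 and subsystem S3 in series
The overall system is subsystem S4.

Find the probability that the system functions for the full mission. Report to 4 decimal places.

0.9425

R(C1) = exp(−0.0000163 × 2500) = 0.960069
R(C2) = exp(−0.0000421 × 2500) = 0.900099
R(C3) = exp(−0.0000697 × 2500) = 0.840087
R(C4) = exp(−0.0000994 × 2500) = 0.779970
R(C5) = exp(−0.0000650 × 2500) = 0.850016
R(C6) = exp(−0.0000511 × 2500) = 0.880073
Parallel (C2, C3, and C4): 1 − (1 − 0.900099)(1 − 0.840087)(1 − 0.779970) = 0.996485
Series ([0.996485] and C5): 0.996485 × 0.850016 = 0.847028
Parallel ([0.847028] and C6): 1 − (1 − 0.847028)(1 − 0.880073) = 0.981655
Series (C1 and [0.981655]): 0.960069 × 0.981655 = 0.9425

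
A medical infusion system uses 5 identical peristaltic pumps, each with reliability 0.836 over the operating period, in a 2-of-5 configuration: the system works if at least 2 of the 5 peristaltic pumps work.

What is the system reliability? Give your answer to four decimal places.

R = Σ_{i=2}^{5} C(5,i) p^i (1−p)^{5−i} with p = 0.836
C(5,2)·0.836^2·0.164^3 = 0.030828
C(5,3)·0.836^3·0.164^2 = 0.157147
C(5,4)·0.836^4·0.164^1 = 0.400534
C(5,5)·0.836^5·0.164^0 = 0.408349
Sum = 0.9969

0.9969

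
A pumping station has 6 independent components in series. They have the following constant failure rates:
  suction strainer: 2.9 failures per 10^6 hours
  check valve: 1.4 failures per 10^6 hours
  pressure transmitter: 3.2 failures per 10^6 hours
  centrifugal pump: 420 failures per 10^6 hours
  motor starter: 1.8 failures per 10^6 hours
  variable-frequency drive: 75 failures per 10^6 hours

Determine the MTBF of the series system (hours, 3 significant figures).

1980

Series of exponential components: λ_sys = Σ λ_i
λ_sys = 0.0000029 + 0.0000014 + 0.0000032 + 0.00042 + 0.0000018 + 0.000075 = 5.0430e-04 /h
MTBF = 1 / λ_sys = 1980 h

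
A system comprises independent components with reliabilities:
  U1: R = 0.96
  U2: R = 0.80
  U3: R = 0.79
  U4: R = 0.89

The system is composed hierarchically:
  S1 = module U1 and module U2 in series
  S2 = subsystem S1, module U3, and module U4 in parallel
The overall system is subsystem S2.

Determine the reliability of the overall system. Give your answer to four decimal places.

0.9946

Series (U1 and U2): 0.960000 × 0.800000 = 0.768000
Parallel ([0.768000], U3, and U4): 1 − (1 − 0.768000)(1 − 0.790000)(1 − 0.890000) = 0.9946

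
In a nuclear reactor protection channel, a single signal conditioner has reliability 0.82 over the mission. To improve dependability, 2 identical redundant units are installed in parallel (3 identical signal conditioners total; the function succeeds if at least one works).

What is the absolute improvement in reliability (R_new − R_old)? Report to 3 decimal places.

R_before = 0.82
R_after = 1 − (1 − 0.82)^3 = 0.994
ΔR = 0.994 − 0.82 = 0.174

0.174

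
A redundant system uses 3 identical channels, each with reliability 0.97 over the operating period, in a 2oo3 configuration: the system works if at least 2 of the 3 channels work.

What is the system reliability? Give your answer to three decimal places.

0.997

R = Σ_{i=2}^{3} C(3,i) p^i (1−p)^{3−i} with p = 0.97
C(3,2)·0.97^2·0.03^1 = 0.08468
C(3,3)·0.97^3·0.03^0 = 0.91267
Sum = 0.997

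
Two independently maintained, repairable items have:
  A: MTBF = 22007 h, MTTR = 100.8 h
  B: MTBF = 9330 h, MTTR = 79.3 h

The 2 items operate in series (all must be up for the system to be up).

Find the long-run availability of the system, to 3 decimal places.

A(A) = MTBF/(MTBF+MTTR) = 22007/(22007+100.8) = 0.995441
A(B) = MTBF/(MTBF+MTTR) = 9330/(9330+79.3) = 0.991572
Series availability: 0.995441 × 0.991572 = 0.987

0.987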